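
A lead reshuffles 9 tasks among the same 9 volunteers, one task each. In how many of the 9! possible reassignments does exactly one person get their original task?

Pick the single fixed position: C(9,1) = 9 ways.
The other 8 form a derangement: !8 = 14833.
Total: 9 × 14833 = 133497.

133497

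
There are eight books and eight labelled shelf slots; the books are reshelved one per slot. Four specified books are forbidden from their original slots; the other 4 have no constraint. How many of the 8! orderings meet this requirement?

24024

Let A_j be the event that the j-th constrained one is fixed. By inclusion-exclusion over the 4 events:
Σ_{j=0}^{4} (-1)^j C(4,j)(8-j)!
= C(4,0)·8! - C(4,1)·7! + C(4,2)·6! - C(4,3)·5! + C(4,4)·4!
= 40320 - 20160 + 4320 - 480 + 24
= 24024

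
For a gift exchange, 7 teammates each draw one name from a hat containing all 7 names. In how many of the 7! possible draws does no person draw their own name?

1854

!7 is the nearest integer to 7!/e.
7! = 5040, and 5040/e ≈ 1854.11, so !7 = 1854.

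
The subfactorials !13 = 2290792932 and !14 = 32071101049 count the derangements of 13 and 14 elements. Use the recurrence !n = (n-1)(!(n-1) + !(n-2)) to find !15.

!15 = (15-1)·(!14 + !13) = 14·(32071101049 + 2290792932) = 14·34361893981 = 481066515734.

481066515734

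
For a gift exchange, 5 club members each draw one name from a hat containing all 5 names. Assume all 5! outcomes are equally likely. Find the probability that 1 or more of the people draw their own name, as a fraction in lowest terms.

Favorable outcomes: Σ_{i≥1} C(5,i)·!(5-i) = 5·9 + 10·2 + 10·1 + 5·0 + 1·1 = 76.
Total outcomes: 5! = 120.
Probability = 76/120 = 19/30.

19/30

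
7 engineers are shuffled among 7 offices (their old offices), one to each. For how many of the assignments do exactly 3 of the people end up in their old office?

315

Choose which 3 of the 7 are fixed: C(7,3) = 35.
The other 4 form a derangement: !4 = 9.
Total: 35 × 9 = 315.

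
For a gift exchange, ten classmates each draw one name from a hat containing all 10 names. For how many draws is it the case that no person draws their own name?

Recurrence: !10 = 9·(!9 + !8).
!10 = 9·(133496 + 14833) = 9·148329 = 1334961

1334961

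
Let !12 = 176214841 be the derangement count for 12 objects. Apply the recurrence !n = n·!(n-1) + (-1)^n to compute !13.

2290792932

!13 = 13·176214841 - 1 = 2290792932.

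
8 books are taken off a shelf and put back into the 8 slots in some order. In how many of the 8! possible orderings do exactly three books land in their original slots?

2464

Choose which 3 of the 8 are fixed: C(8,3) = 56.
The remaining 5 must be deranged: !5 = 44.
Total: 56 × 44 = 2464.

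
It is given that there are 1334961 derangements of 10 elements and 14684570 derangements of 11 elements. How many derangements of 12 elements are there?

176214841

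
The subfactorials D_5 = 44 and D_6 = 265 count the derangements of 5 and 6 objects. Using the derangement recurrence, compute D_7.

D_7 = (7-1)·(D_6 + D_5) = 6·(265 + 44) = 6·309 = 1854.

1854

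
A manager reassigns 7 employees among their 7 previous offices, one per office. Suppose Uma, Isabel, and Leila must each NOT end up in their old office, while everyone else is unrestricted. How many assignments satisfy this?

3216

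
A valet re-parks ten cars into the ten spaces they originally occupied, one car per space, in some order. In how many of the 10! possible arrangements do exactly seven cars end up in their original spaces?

240

Pick the 7 fixed positions: C(10,7) = 120 ways.
The other 3 form a derangement: !3 = 2.
Total: 120 × 2 = 240.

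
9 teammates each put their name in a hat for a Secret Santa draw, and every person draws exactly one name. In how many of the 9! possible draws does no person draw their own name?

133496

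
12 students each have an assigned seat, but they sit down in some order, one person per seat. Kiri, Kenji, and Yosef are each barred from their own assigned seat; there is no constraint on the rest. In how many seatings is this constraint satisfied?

369774720

Inclusion-exclusion on the 3 forbidden self-matches:
Σ_{j=0}^{3} (-1)^j C(3,j)(12-j)!
= C(3,0)·12! - C(3,1)·11! + C(3,2)·10! - C(3,3)·9!
= 479001600 - 119750400 + 10886400 - 362880
= 369774720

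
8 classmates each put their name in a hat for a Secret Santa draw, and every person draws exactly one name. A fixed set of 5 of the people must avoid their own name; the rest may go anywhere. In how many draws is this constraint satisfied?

21234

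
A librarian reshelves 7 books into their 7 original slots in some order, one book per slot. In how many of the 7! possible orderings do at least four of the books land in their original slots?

92

# with exactly i fixed is C(7,i)·!(7-i); sum over i=4..7:
  i=4: C(7,4)·!3 = 35·2 = 70
  i=5: C(7,5)·!2 = 21·1 = 21
  i=6: C(7,6)·!1 = 7·0 = 0
  i=7: C(7,7)·!0 = 1·1 = 1
Total = 92.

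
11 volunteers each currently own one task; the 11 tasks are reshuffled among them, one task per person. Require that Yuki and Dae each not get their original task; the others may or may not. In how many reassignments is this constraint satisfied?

Inclusion-exclusion on the 2 forbidden self-matches:
Σ_{j=0}^{2} (-1)^j C(2,j)(11-j)!
= C(2,0)·11! - C(2,1)·10! + C(2,2)·9!
= 39916800 - 7257600 + 362880
= 33022080

33022080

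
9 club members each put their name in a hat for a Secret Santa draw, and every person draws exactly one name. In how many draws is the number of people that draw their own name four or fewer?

Sum C(9,i)·!(9-i) for i = 0..4:
  i=0: C(9,0)·!9 = 1·133496 = 133496
  i=1: C(9,1)·!8 = 9·14833 = 133497
  i=2: C(9,2)·!7 = 36·1854 = 66744
  i=3: C(9,3)·!6 = 84·265 = 22260
  i=4: C(9,4)·!5 = 126·44 = 5544
Total = 361541.

361541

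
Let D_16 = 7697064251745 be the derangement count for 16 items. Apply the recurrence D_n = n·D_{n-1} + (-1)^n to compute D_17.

D_17 = 17·7697064251745 - 1 = 130850092279664.

130850092279664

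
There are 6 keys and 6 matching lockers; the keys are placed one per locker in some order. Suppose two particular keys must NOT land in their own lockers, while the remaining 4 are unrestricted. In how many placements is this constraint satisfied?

504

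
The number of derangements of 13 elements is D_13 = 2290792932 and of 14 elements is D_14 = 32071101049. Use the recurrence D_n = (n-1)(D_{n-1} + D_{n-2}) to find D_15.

481066515734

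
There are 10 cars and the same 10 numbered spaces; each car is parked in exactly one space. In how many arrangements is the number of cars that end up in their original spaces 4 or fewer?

# with exactly i fixed is C(10,i)·!(10-i); sum over i=0..4:
  i=0: C(10,0)·!10 = 1·1334961 = 1334961
  i=1: C(10,1)·!9 = 10·133496 = 1334960
  i=2: C(10,2)·!8 = 45·14833 = 667485
  i=3: C(10,3)·!7 = 120·1854 = 222480
  i=4: C(10,4)·!6 = 210·265 = 55650
Total = 3615536.

3615536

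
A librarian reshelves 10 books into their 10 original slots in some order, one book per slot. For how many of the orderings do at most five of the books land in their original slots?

Sum C(10,i)·!(10-i) for i = 0..5:
  i=0: C(10,0)·!10 = 1·1334961 = 1334961
  i=1: C(10,1)·!9 = 10·133496 = 1334960
  i=2: C(10,2)·!8 = 45·14833 = 667485
  i=3: C(10,3)·!7 = 120·1854 = 222480
  i=4: C(10,4)·!6 = 210·265 = 55650
  i=5: C(10,5)·!5 = 252·44 = 11088
Total = 3626624.

3626624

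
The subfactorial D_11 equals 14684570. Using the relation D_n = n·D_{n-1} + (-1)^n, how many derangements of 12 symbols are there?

D_12 = 12·14684570 + 1 = 176214841.

176214841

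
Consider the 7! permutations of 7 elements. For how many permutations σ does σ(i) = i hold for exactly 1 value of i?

Pick the single fixed position: C(7,1) = 7 ways.
The remaining 6 must be deranged: !6 = 265.
Total: 7 × 265 = 1855.

1855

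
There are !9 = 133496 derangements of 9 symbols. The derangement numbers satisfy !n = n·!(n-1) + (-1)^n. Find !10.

1334961

!10 = 10·133496 + 1 = 1334961.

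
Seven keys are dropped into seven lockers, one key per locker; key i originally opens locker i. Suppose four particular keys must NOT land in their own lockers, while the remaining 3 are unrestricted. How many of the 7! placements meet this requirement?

2790

Let A_j be the event that the j-th constrained one is fixed. By inclusion-exclusion over the 4 events:
Σ_{j=0}^{4} (-1)^j C(4,j)(7-j)!
= C(4,0)·7! - C(4,1)·6! + C(4,2)·5! - C(4,3)·4! + C(4,4)·3!
= 5040 - 2880 + 720 - 96 + 6
= 2790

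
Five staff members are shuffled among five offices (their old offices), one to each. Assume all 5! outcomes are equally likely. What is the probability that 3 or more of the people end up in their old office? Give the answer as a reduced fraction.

11/120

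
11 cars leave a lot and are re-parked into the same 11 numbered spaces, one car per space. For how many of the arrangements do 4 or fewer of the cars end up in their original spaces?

39770686

# with exactly i fixed is C(11,i)·!(11-i); sum over i=0..4:
  i=0: C(11,0)·!11 = 1·14684570 = 14684570
  i=1: C(11,1)·!10 = 11·1334961 = 14684571
  i=2: C(11,2)·!9 = 55·133496 = 7342280
  i=3: C(11,3)·!8 = 165·14833 = 2447445
  i=4: C(11,4)·!7 = 330·1854 = 611820
Total = 39770686.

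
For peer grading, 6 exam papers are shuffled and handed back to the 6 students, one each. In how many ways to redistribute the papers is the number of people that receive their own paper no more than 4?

719

Sum C(6,i)·!(6-i) for i = 0..4:
  i=0: C(6,0)·!6 = 1·265 = 265
  i=1: C(6,1)·!5 = 6·44 = 264
  i=2: C(6,2)·!4 = 15·9 = 135
  i=3: C(6,3)·!3 = 20·2 = 40
  i=4: C(6,4)·!2 = 15·1 = 15
Total = 719.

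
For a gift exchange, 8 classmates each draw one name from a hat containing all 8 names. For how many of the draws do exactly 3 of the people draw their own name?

2464

Pick the 3 fixed positions: C(8,3) = 56 ways.
The remaining 5 must be deranged: !5 = 44.
Total: 56 × 44 = 2464.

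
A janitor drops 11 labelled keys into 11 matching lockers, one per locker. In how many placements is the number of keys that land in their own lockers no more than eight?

39916744

Sum C(11,i)·!(11-i) for i = 0..8:
  i=0: C(11,0)·!11 = 1·14684570 = 14684570
  i=1: C(11,1)·!10 = 11·1334961 = 14684571
  i=2: C(11,2)·!9 = 55·133496 = 7342280
  i=3: C(11,3)·!8 = 165·14833 = 2447445
  i=4: C(11,4)·!7 = 330·1854 = 611820
  i=5: C(11,5)·!6 = 462·265 = 122430
  i=6: C(11,6)·!5 = 462·44 = 20328
  i=7: C(11,7)·!4 = 330·9 = 2970
  i=8: C(11,8)·!3 = 165·2 = 330
Total = 39916744.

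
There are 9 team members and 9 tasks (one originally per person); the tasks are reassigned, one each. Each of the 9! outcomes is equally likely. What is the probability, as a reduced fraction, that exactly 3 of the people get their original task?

Favorable outcomes: C(9,3)·!6 = 84·265 = 22260.
Total outcomes: 9! = 362880.
Probability = 22260/362880 = 53/864.

53/864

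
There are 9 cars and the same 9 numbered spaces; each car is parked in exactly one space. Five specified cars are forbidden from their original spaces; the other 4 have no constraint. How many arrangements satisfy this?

Let A_j be the event that the j-th constrained one is fixed. By inclusion-exclusion over the 5 events:
Σ_{j=0}^{5} (-1)^j C(5,j)(9-j)!
= C(5,0)·9! - C(5,1)·8! + C(5,2)·7! - C(5,3)·6! + C(5,4)·5! - C(5,5)·4!
= 362880 - 201600 + 50400 - 7200 + 600 - 24
= 205056

205056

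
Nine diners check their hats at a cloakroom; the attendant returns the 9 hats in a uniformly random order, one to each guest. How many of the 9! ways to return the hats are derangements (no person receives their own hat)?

133496

!9 = 9! · Σ_{k=0}^{9} (-1)^k/k!
= 9! - 9!/1! + 9!/2! - 9!/3! + 9!/4! - 9!/5! + 9!/6! - 9!/7! + 9!/8! - 9!/9!
= 362880 - 362880 + 181440 - 60480 + 15120 - 3024 + 504 - 72 + 9 - 1
= 133496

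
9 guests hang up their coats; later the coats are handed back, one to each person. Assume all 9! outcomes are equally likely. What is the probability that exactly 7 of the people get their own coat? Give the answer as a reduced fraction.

1/10080

Favorable outcomes: C(9,7)·!2 = 36·1 = 36.
Total outcomes: 9! = 362880.
Probability = 36/362880 = 1/10080.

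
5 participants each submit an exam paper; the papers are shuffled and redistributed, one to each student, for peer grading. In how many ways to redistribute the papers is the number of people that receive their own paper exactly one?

Choose which one of the 5 is fixed: C(5,1) = 5.
The other 4 form a derangement: !4 = 9.
Total: 5 × 9 = 45.

45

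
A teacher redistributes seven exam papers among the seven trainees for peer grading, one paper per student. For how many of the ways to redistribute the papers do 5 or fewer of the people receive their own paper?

5039

# with exactly i fixed is C(7,i)·!(7-i); sum over i=0..5:
  i=0: C(7,0)·!7 = 1·1854 = 1854
  i=1: C(7,1)·!6 = 7·265 = 1855
  i=2: C(7,2)·!5 = 21·44 = 924
  i=3: C(7,3)·!4 = 35·9 = 315
  i=4: C(7,4)·!3 = 35·2 = 70
  i=5: C(7,5)·!2 = 21·1 = 21
Total = 5039.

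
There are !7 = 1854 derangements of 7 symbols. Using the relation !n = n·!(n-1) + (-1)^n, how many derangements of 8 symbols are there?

14833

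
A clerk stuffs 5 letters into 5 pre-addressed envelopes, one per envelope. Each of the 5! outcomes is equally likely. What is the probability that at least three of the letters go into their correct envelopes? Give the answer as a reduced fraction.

11/120

Favorable outcomes: Σ_{i≥3} C(5,i)·!(5-i) = 10·1 + 5·0 + 1·1 = 11.
Total outcomes: 5! = 120.
Probability = 11/120 = 11/120.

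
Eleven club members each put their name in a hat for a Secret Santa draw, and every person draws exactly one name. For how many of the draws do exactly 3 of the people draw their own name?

2447445

Pick the 3 fixed positions: C(11,3) = 165 ways.
The other 8 form a derangement: !8 = 14833.
Total: 165 × 14833 = 2447445.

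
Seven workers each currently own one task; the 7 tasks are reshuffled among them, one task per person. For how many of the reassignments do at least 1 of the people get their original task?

3186

Sum C(7,i)·!(7-i) for i = 1..7:
  i=1: C(7,1)·!6 = 7·265 = 1855
  i=2: C(7,2)·!5 = 21·44 = 924
  i=3: C(7,3)·!4 = 35·9 = 315
  i=4: C(7,4)·!3 = 35·2 = 70
  i=5: C(7,5)·!2 = 21·1 = 21
  i=6: C(7,6)·!1 = 7·0 = 0
  i=7: C(7,7)·!0 = 1·1 = 1
Total = 3186.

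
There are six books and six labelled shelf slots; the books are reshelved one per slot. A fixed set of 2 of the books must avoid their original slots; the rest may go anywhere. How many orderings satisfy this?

504

Inclusion-exclusion on the 2 forbidden self-matches:
Σ_{j=0}^{2} (-1)^j C(2,j)(6-j)!
= C(2,0)·6! - C(2,1)·5! + C(2,2)·4!
= 720 - 240 + 24
= 504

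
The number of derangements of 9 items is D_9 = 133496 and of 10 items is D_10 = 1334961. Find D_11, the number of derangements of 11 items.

14684570

D_11 = (11-1)·(D_10 + D_9) = 10·(1334961 + 133496) = 10·1468457 = 14684570.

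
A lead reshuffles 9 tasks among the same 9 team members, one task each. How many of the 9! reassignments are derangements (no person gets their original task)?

133496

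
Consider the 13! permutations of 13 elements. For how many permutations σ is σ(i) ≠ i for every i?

2290792932

Use !n = (n-1)(!(n-1) + !(n-2)).
!13 = 12·(176214841 + 14684570) = 12·190899411 = 2290792932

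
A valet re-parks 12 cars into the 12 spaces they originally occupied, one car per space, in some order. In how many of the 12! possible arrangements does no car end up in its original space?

The number of derangements of 12 is !12 = Σ_{k=0}^{12} (-1)^k·12!/k!
= 12! - 12!/1! + 12!/2! - 12!/3! + 12!/4! - 12!/5! + 12!/6! - 12!/7! + 12!/8! - 12!/9! + 12!/10! - 12!/11! + 12!/12!
= 479001600 - 479001600 + 239500800 - 79833600 + 19958400 - 3991680 + 665280 - 95040 + 11880 - 1320 + 132 - 12 + 1
= 176214841

176214841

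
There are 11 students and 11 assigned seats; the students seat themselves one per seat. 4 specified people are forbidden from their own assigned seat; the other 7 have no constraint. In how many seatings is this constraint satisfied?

27422640

Inclusion-exclusion on the 4 forbidden self-matches:
Σ_{j=0}^{4} (-1)^j C(4,j)(11-j)!
= C(4,0)·11! - C(4,1)·10! + C(4,2)·9! - C(4,3)·8! + C(4,4)·7!
= 39916800 - 14515200 + 2177280 - 161280 + 5040
= 27422640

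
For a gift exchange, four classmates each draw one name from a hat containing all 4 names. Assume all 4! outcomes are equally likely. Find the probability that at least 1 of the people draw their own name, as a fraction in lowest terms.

Favorable outcomes: Σ_{i≥1} C(4,i)·!(4-i) = 4·2 + 6·1 + 4·0 + 1·1 = 15.
Total outcomes: 4! = 24.
Probability = 15/24 = 5/8.

5/8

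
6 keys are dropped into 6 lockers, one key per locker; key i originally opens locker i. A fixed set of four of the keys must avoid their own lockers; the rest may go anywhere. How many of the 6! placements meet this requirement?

362

Inclusion-exclusion on the 4 forbidden self-matches:
Σ_{j=0}^{4} (-1)^j C(4,j)(6-j)!
= C(4,0)·6! - C(4,1)·5! + C(4,2)·4! - C(4,3)·3! + C(4,4)·2!
= 720 - 480 + 144 - 24 + 2
= 362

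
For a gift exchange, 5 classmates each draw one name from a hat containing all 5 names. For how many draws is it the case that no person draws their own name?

Use !n = n·!(n-1) + (-1)^n.
!5 = 5·9 - 1 = 44

44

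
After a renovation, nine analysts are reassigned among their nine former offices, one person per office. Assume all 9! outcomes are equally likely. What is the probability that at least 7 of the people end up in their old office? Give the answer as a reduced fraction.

37/362880

Favorable outcomes: Σ_{i≥7} C(9,i)·!(9-i) = 36·1 + 9·0 + 1·1 = 37.
Total outcomes: 9! = 362880.
Probability = 37/362880 = 37/362880.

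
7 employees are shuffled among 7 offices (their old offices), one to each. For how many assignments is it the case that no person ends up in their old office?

1854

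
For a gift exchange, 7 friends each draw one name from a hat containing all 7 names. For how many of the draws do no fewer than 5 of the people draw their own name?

Sum C(7,i)·!(7-i) for i = 5..7:
  i=5: C(7,5)·!2 = 21·1 = 21
  i=6: C(7,6)·!1 = 7·0 = 0
  i=7: C(7,7)·!0 = 1·1 = 1
Total = 22.

22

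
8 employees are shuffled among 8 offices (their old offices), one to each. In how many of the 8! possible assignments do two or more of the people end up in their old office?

10655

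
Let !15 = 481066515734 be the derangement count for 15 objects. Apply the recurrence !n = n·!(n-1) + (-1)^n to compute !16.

!16 = 16·481066515734 + 1 = 7697064251745.

7697064251745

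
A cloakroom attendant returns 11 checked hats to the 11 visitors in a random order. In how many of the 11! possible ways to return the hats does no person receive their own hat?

!11 = 11! · Σ_{k=0}^{11} (-1)^k/k!
= 11! - 11!/1! + 11!/2! - 11!/3! + 11!/4! - 11!/5! + 11!/6! - 11!/7! + 11!/8! - 11!/9! + 11!/10! - 11!/11!
= 39916800 - 39916800 + 19958400 - 6652800 + 1663200 - 332640 + 55440 - 7920 + 990 - 110 + 11 - 1
= 14684570

14684570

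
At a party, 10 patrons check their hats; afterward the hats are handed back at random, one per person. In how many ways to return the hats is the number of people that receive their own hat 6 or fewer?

Sum C(10,i)·!(10-i) for i = 0..6:
  i=0: C(10,0)·!10 = 1·1334961 = 1334961
  i=1: C(10,1)·!9 = 10·133496 = 1334960
  i=2: C(10,2)·!8 = 45·14833 = 667485
  i=3: C(10,3)·!7 = 120·1854 = 222480
  i=4: C(10,4)·!6 = 210·265 = 55650
  i=5: C(10,5)·!5 = 252·44 = 11088
  i=6: C(10,6)·!4 = 210·9 = 1890
Total = 3628514.

3628514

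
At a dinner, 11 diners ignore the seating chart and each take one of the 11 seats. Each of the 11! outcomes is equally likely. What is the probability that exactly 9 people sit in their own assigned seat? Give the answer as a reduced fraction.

1/725760

Favorable outcomes: C(11,9)·!2 = 55·1 = 55.
Total outcomes: 11! = 39916800.
Probability = 55/39916800 = 1/725760.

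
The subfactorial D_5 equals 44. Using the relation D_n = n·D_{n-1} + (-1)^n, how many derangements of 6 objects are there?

265

D_6 = 6·44 + 1 = 265.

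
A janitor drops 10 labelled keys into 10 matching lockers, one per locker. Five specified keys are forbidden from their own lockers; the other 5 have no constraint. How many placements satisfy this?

Inclusion-exclusion on the 5 forbidden self-matches:
Σ_{j=0}^{5} (-1)^j C(5,j)(10-j)!
= C(5,0)·10! - C(5,1)·9! + C(5,2)·8! - C(5,3)·7! + C(5,4)·6! - C(5,5)·5!
= 3628800 - 1814400 + 403200 - 50400 + 3600 - 120
= 2170680

2170680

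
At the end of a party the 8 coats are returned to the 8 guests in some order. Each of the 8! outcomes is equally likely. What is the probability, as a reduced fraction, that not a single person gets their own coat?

Favorable outcomes: !8 = 14833.
Total outcomes: 8! = 40320.
Probability = 14833/40320 = 2119/5760.

2119/5760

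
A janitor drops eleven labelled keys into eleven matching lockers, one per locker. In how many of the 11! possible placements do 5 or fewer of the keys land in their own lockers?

39893116

Sum C(11,i)·!(11-i) for i = 0..5:
  i=0: C(11,0)·!11 = 1·14684570 = 14684570
  i=1: C(11,1)·!10 = 11·1334961 = 14684571
  i=2: C(11,2)·!9 = 55·133496 = 7342280
  i=3: C(11,3)·!8 = 165·14833 = 2447445
  i=4: C(11,4)·!7 = 330·1854 = 611820
  i=5: C(11,5)·!6 = 462·265 = 122430
Total = 39893116.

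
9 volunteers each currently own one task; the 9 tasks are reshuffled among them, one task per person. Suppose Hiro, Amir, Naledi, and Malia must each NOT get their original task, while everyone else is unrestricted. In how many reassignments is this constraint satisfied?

229080

Let A_j be the event that the j-th constrained one is fixed. By inclusion-exclusion over the 4 events:
Σ_{j=0}^{4} (-1)^j C(4,j)(9-j)!
= C(4,0)·9! - C(4,1)·8! + C(4,2)·7! - C(4,3)·6! + C(4,4)·5!
= 362880 - 161280 + 30240 - 2880 + 120
= 229080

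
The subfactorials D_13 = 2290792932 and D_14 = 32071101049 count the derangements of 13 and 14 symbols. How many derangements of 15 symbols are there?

481066515734

D_15 = (15-1)·(D_14 + D_13) = 14·(32071101049 + 2290792932) = 14·34361893981 = 481066515734.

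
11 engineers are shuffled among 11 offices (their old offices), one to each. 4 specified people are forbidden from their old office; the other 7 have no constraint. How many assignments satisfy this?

27422640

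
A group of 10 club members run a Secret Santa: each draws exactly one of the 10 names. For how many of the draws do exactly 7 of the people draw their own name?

Pick the 7 fixed positions: C(10,7) = 120 ways.
The other 3 form a derangement: !3 = 2.
Total: 120 × 2 = 240.

240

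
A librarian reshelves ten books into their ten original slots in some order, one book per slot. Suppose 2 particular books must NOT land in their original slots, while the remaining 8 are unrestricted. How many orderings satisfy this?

2943360

Let A_j be the event that the j-th constrained one is fixed. By inclusion-exclusion over the 2 events:
Σ_{j=0}^{2} (-1)^j C(2,j)(10-j)!
= C(2,0)·10! - C(2,1)·9! + C(2,2)·8!
= 3628800 - 725760 + 40320
= 2943360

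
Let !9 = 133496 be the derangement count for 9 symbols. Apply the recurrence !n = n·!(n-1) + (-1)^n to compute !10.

!10 = 10·133496 + 1 = 1334961.

1334961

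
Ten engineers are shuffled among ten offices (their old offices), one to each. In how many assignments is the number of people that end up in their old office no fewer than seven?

286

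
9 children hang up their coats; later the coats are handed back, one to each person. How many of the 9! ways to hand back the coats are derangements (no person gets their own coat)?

The subfactorial !9 = [9!/e] (nearest integer).
9! = 362880, and 362880/e ≈ 133496.09, so !9 = 133496.

133496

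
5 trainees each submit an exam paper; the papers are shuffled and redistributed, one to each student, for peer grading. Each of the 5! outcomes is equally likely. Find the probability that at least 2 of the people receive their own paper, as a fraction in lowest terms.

Favorable outcomes: Σ_{i≥2} C(5,i)·!(5-i) = 10·2 + 10·1 + 5·0 + 1·1 = 31.
Total outcomes: 5! = 120.
Probability = 31/120 = 31/120.

31/120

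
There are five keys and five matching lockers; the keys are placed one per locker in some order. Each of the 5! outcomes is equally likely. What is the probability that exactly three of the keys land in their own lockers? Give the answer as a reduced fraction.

Favorable outcomes: C(5,3)·!2 = 10·1 = 10.
Total outcomes: 5! = 120.
Probability = 10/120 = 1/12.

1/12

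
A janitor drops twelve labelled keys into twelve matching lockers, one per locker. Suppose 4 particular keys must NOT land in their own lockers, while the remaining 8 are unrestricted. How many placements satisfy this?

339696000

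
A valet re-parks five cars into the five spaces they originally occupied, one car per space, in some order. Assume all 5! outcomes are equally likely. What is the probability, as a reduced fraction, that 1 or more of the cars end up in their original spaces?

19/30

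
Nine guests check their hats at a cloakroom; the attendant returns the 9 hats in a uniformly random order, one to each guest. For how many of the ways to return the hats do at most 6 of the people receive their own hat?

# with exactly i fixed is C(9,i)·!(9-i); sum over i=0..6:
  i=0: C(9,0)·!9 = 1·133496 = 133496
  i=1: C(9,1)·!8 = 9·14833 = 133497
  i=2: C(9,2)·!7 = 36·1854 = 66744
  i=3: C(9,3)·!6 = 84·265 = 22260
  i=4: C(9,4)·!5 = 126·44 = 5544
  i=5: C(9,5)·!4 = 126·9 = 1134
  i=6: C(9,6)·!3 = 84·2 = 168
Total = 362843.

362843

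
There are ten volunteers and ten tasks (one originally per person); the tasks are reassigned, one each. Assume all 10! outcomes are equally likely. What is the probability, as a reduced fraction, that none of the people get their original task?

16481/44800

Favorable outcomes: !10 = 1334961.
Total outcomes: 10! = 3628800.
Probability = 1334961/3628800 = 16481/44800.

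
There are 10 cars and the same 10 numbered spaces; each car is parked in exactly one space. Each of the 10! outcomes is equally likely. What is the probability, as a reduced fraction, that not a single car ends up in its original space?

16481/44800

Favorable outcomes: !10 = 1334961.
Total outcomes: 10! = 3628800.
Probability = 1334961/3628800 = 16481/44800.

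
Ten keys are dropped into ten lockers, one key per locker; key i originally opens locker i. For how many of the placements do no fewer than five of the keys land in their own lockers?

Sum C(10,i)·!(10-i) for i = 5..10:
  i=5: C(10,5)·!5 = 252·44 = 11088
  i=6: C(10,6)·!4 = 210·9 = 1890
  i=7: C(10,7)·!3 = 120·2 = 240
  i=8: C(10,8)·!2 = 45·1 = 45
  i=9: C(10,9)·!1 = 10·0 = 0
  i=10: C(10,10)·!0 = 1·1 = 1
Total = 13264.

13264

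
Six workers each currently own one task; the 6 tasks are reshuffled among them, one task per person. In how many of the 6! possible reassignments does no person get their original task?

265

The number of derangements of 6 is !6 = Σ_{k=0}^{6} (-1)^k·6!/k!
= 6! - 6!/1! + 6!/2! - 6!/3! + 6!/4! - 6!/5! + 6!/6!
= 720 - 720 + 360 - 120 + 30 - 6 + 1
= 265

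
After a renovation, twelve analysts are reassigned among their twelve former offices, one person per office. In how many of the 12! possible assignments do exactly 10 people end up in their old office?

66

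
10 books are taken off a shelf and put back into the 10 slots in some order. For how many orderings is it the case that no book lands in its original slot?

1334961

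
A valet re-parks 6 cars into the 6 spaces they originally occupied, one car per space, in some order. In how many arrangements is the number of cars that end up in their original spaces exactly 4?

Choose which 4 of the 6 are fixed: C(6,4) = 15.
The other 2 form a derangement: !2 = 1.
Total: 15 × 1 = 15.

15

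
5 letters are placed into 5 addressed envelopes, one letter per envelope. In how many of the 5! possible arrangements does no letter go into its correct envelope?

The subfactorial !5 = [5!/e] (nearest integer).
5! = 120, and 120/e ≈ 44.15, so !5 = 44.

44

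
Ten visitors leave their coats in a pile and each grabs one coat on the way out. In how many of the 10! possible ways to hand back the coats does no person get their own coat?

1334961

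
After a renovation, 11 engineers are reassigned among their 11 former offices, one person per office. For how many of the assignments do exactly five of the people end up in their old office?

Choose which 5 of the 11 are fixed: C(11,5) = 462.
The other 6 form a derangement: !6 = 265.
Total: 462 × 265 = 122430.

122430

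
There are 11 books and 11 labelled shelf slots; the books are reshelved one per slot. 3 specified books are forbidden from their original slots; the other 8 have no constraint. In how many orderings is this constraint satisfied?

Inclusion-exclusion on the 3 forbidden self-matches:
Σ_{j=0}^{3} (-1)^j C(3,j)(11-j)!
= C(3,0)·11! - C(3,1)·10! + C(3,2)·9! - C(3,3)·8!
= 39916800 - 10886400 + 1088640 - 40320
= 30078720

30078720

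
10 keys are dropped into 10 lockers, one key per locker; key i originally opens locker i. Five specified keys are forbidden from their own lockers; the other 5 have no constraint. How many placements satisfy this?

Let A_j be the event that the j-th constrained one is fixed. By inclusion-exclusion over the 5 events:
Σ_{j=0}^{5} (-1)^j C(5,j)(10-j)!
= C(5,0)·10! - C(5,1)·9! + C(5,2)·8! - C(5,3)·7! + C(5,4)·6! - C(5,5)·5!
= 3628800 - 1814400 + 403200 - 50400 + 3600 - 120
= 2170680

2170680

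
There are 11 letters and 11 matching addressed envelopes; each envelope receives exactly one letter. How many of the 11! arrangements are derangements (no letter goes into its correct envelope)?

By inclusion-exclusion, !11 = Σ (-1)^k · 11!/k! for k=0..11
= 11! - 11!/1! + 11!/2! - 11!/3! + 11!/4! - 11!/5! + 11!/6! - 11!/7! + 11!/8! - 11!/9! + 11!/10! - 11!/11!
= 39916800 - 39916800 + 19958400 - 6652800 + 1663200 - 332640 + 55440 - 7920 + 990 - 110 + 11 - 1
= 14684570

14684570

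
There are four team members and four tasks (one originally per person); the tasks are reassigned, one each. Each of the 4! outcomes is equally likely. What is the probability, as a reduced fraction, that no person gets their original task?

3/8

Favorable outcomes: !4 = 9.
Total outcomes: 4! = 24.
Probability = 9/24 = 3/8.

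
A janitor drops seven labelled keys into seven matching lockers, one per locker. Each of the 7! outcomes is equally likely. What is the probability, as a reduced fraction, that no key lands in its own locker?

103/280

Favorable outcomes: !7 = 1854.
Total outcomes: 7! = 5040.
Probability = 1854/5040 = 103/280.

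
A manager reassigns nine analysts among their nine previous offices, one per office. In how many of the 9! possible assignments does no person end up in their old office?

!9 is the nearest integer to 9!/e.
9! = 362880, and 362880/e ≈ 133496.09, so !9 = 133496.

133496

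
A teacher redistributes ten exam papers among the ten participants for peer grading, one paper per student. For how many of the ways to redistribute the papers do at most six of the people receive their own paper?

# with exactly i fixed is C(10,i)·!(10-i); sum over i=0..6:
  i=0: C(10,0)·!10 = 1·1334961 = 1334961
  i=1: C(10,1)·!9 = 10·133496 = 1334960
  i=2: C(10,2)·!8 = 45·14833 = 667485
  i=3: C(10,3)·!7 = 120·1854 = 222480
  i=4: C(10,4)·!6 = 210·265 = 55650
  i=5: C(10,5)·!5 = 252·44 = 11088
  i=6: C(10,6)·!4 = 210·9 = 1890
Total = 3628514.

3628514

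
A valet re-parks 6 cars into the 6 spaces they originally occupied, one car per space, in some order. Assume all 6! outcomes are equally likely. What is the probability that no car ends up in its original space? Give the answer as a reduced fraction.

53/144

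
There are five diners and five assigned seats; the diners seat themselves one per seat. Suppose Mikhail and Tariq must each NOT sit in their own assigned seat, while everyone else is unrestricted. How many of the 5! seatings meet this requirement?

78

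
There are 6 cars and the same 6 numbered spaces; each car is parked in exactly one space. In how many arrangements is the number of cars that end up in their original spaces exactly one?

Choose which one of the 6 is fixed: C(6,1) = 6.
The remaining 5 must be deranged: !5 = 44.
Total: 6 × 44 = 264.

264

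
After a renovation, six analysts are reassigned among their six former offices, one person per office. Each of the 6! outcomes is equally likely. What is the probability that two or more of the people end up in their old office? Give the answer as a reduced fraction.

191/720

Favorable outcomes: Σ_{i≥2} C(6,i)·!(6-i) = 15·9 + 20·2 + 15·1 + 6·0 + 1·1 = 191.
Total outcomes: 6! = 720.
Probability = 191/720 = 191/720.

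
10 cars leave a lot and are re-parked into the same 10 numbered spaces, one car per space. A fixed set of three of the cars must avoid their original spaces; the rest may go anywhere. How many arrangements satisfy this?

Let A_j be the event that the j-th constrained one is fixed. By inclusion-exclusion over the 3 events:
Σ_{j=0}^{3} (-1)^j C(3,j)(10-j)!
= C(3,0)·10! - C(3,1)·9! + C(3,2)·8! - C(3,3)·7!
= 3628800 - 1088640 + 120960 - 5040
= 2656080

2656080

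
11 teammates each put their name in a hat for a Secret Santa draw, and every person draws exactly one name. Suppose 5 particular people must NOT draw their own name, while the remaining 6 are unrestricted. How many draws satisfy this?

Let A_j be the event that the j-th constrained one is fixed. By inclusion-exclusion over the 5 events:
Σ_{j=0}^{5} (-1)^j C(5,j)(11-j)!
= C(5,0)·11! - C(5,1)·10! + C(5,2)·9! - C(5,3)·8! + C(5,4)·7! - C(5,5)·6!
= 39916800 - 18144000 + 3628800 - 403200 + 25200 - 720
= 25022880

25022880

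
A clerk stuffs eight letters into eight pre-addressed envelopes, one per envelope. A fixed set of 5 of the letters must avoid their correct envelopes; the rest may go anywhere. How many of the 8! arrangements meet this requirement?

21234

Inclusion-exclusion on the 5 forbidden self-matches:
Σ_{j=0}^{5} (-1)^j C(5,j)(8-j)!
= C(5,0)·8! - C(5,1)·7! + C(5,2)·6! - C(5,3)·5! + C(5,4)·4! - C(5,5)·3!
= 40320 - 25200 + 7200 - 1200 + 120 - 6
= 21234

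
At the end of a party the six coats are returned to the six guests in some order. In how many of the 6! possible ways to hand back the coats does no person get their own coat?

The subfactorial !6 = [6!/e] (nearest integer).
6! = 720, and 720/e ≈ 264.87, so !6 = 265.

265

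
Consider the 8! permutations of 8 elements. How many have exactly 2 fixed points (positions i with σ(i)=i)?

7420

Pick the 2 fixed positions: C(8,2) = 28 ways.
The remaining 6 must be deranged: !6 = 265.
Total: 28 × 265 = 7420.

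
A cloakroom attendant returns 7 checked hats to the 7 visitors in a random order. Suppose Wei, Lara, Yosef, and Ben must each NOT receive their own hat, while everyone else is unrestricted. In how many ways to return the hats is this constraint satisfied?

Inclusion-exclusion on the 4 forbidden self-matches:
Σ_{j=0}^{4} (-1)^j C(4,j)(7-j)!
= C(4,0)·7! - C(4,1)·6! + C(4,2)·5! - C(4,3)·4! + C(4,4)·3!
= 5040 - 2880 + 720 - 96 + 6
= 2790

2790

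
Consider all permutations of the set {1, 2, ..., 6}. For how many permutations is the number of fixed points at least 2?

191

Sum C(6,i)·!(6-i) for i = 2..6:
  i=2: C(6,2)·!4 = 15·9 = 135
  i=3: C(6,3)·!3 = 20·2 = 40
  i=4: C(6,4)·!2 = 15·1 = 15
  i=5: C(6,5)·!1 = 6·0 = 0
  i=6: C(6,6)·!0 = 1·1 = 1
Total = 191.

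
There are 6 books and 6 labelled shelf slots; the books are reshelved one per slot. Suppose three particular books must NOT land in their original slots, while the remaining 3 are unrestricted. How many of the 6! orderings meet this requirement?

426

Let A_j be the event that the j-th constrained one is fixed. By inclusion-exclusion over the 3 events:
Σ_{j=0}^{3} (-1)^j C(3,j)(6-j)!
= C(3,0)·6! - C(3,1)·5! + C(3,2)·4! - C(3,3)·3!
= 720 - 360 + 72 - 6
= 426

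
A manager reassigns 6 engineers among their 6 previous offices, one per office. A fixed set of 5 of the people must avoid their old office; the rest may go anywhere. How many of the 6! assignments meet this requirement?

Inclusion-exclusion on the 5 forbidden self-matches:
Σ_{j=0}^{5} (-1)^j C(5,j)(6-j)!
= C(5,0)·6! - C(5,1)·5! + C(5,2)·4! - C(5,3)·3! + C(5,4)·2! - C(5,5)·1!
= 720 - 600 + 240 - 60 + 10 - 1
= 309

309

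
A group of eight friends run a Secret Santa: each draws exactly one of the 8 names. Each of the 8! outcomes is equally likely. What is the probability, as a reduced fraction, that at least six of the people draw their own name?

Favorable outcomes: Σ_{i≥6} C(8,i)·!(8-i) = 28·1 + 8·0 + 1·1 = 29.
Total outcomes: 8! = 40320.
Probability = 29/40320 = 29/40320.

29/40320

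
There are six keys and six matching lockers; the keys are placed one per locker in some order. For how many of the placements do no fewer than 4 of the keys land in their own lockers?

16

Sum C(6,i)·!(6-i) for i = 4..6:
  i=4: C(6,4)·!2 = 15·1 = 15
  i=5: C(6,5)·!1 = 6·0 = 0
  i=6: C(6,6)·!0 = 1·1 = 1
Total = 16.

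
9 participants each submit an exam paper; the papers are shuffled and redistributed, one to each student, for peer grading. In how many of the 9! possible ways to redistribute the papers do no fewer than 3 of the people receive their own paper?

29143

Sum C(9,i)·!(9-i) for i = 3..9:
  i=3: C(9,3)·!6 = 84·265 = 22260
  i=4: C(9,4)·!5 = 126·44 = 5544
  i=5: C(9,5)·!4 = 126·9 = 1134
  i=6: C(9,6)·!3 = 84·2 = 168
  i=7: C(9,7)·!2 = 36·1 = 36
  i=8: C(9,8)·!1 = 9·0 = 0
  i=9: C(9,9)·!0 = 1·1 = 1
Total = 29143.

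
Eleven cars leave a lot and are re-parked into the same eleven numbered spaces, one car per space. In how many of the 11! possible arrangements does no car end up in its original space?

14684570

Recurrence: !11 = 10·(!10 + !9).
!11 = 10·(1334961 + 133496) = 10·1468457 = 14684570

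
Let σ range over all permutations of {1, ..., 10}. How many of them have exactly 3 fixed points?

Pick the 3 fixed positions: C(10,3) = 120 ways.
The remaining 7 must be deranged: !7 = 1854.
Total: 120 × 1854 = 222480.

222480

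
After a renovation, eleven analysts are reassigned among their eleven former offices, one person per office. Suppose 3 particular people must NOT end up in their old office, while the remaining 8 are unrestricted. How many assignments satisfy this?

Inclusion-exclusion on the 3 forbidden self-matches:
Σ_{j=0}^{3} (-1)^j C(3,j)(11-j)!
= C(3,0)·11! - C(3,1)·10! + C(3,2)·9! - C(3,3)·8!
= 39916800 - 10886400 + 1088640 - 40320
= 30078720

30078720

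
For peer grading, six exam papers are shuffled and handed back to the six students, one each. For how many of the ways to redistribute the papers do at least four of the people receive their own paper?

16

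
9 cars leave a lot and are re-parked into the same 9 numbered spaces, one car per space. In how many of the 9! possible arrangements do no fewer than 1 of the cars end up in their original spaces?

Sum C(9,i)·!(9-i) for i = 1..9:
  i=1: C(9,1)·!8 = 9·14833 = 133497
  i=2: C(9,2)·!7 = 36·1854 = 66744
  i=3: C(9,3)·!6 = 84·265 = 22260
  i=4: C(9,4)·!5 = 126·44 = 5544
  i=5: C(9,5)·!4 = 126·9 = 1134
  i=6: C(9,6)·!3 = 84·2 = 168
  i=7: C(9,7)·!2 = 36·1 = 36
  i=8: C(9,8)·!1 = 9·0 = 0
  i=9: C(9,9)·!0 = 1·1 = 1
Total = 229384.

229384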